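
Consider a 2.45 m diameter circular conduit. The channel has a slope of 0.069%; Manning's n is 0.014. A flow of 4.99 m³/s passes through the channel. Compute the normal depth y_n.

Manning's equation rearranged: A R^(2/3) = nQ / (1·√S) = 0.014 × 4.99 / (√0.00069) = 2.66.
Try y = 1.32 m: A R^(2/3) = 1.926 — short.
Try y = 1.63 m: A R^(2/3) = 2.658 — close enough.

y_n = 1.63 m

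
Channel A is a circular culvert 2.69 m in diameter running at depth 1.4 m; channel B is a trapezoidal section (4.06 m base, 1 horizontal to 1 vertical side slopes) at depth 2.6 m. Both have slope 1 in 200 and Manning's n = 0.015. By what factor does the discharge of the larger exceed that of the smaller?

Channel A: For a circular section of diameter D = 2.69 m at depth y = 1.4 m, the central angle is θ = 2 arccos(1 − 2y/D) = 3.223 rad. Then A = (D²/8)(θ − sin θ) = 2.99 m² and P = Dθ/2 = 4.335 m. Hydraulic radius R = A/P = 2.99/4.335 = 0.6895 m. Q_A = (1/0.015)·2.99·0.6895^(2/3)·√0.005 = 11 m³/s.
Channel B: With bottom width b = 4.06 m and side slope z = 1: A = (b + zy)y = (4.06 + 1×2.6)×2.6 = 17.32 m²; P = b + 2y√(1+z²) = 4.06 + 2×2.6×1.414 = 11.41 m. Hydraulic radius R = A/P = 17.32/11.41 = 1.517 m. Q_B = (1/0.015)·17.32·1.517^(2/3)·√0.005 = 107.8 m³/s.
The larger discharge is 107.8 m³/s and the smaller is 11 m³/s; the ratio is 9.8.

9.8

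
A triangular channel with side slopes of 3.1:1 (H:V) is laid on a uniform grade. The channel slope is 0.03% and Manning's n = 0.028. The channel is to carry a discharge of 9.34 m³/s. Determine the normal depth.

y_n = 2.18 m

Manning's equation rearranged: A R^(2/3) = nQ / (1·√S) = 0.028 × 9.34 / (√0.0003) = 15.1.
Try y = 1.79 m: A R^(2/3) = 8.925 — low.
Try y = 2.41 m: A R^(2/3) = 19.73 — high.
Try y = 2.18 m: A R^(2/3) = 15.1 — ≈ 15.1.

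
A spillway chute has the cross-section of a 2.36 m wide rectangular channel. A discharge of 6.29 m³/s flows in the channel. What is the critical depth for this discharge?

y_c = 0.898 m

For a rectangular channel, critical depth y_c = (q²/g)^(1/3) where q = Q/b = 6.29/2.36 = 2.665 m²/s.
So y_c = (2.665²/9.81)^(1/3) = 0.898 m.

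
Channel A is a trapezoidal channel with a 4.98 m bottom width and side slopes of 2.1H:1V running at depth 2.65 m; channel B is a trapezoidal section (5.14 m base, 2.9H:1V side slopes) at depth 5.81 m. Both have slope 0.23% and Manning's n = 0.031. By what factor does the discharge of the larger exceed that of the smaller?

Channel A: With bottom width b = 4.98 m and side slope z = 2.1: A = (b + zy)y = (4.98 + 2.1×2.65)×2.65 = 27.94 m²; P = b + 2y√(1+z²) = 4.98 + 2×2.65×2.326 = 17.31 m. Hydraulic radius R = A/P = 27.94/17.31 = 1.615 m. Q_A = (1/0.031)·27.94·1.615^(2/3)·√0.0023 = 59.5 m³/s.
Channel B: With bottom width b = 5.14 m and side slope z = 2.9: A = (b + zy)y = (5.14 + 2.9×5.81)×5.81 = 127.8 m²; P = b + 2y√(1+z²) = 5.14 + 2×5.81×3.068 = 40.79 m. Hydraulic radius R = A/P = 127.8/40.79 = 3.132 m. Q_B = (1/0.031)·127.8·3.132^(2/3)·√0.0023 = 423.1 m³/s.
The larger discharge is 423.1 m³/s and the smaller is 59.5 m³/s; the ratio is 7.11.

7.11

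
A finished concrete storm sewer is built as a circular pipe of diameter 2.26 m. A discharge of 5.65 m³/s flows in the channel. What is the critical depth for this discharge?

y_c = 1.1 m

At critical depth, Q² T / (g A³) = 1, i.e. A³/T = Q²/g = 5.65²/9.81 = 3.254.
Try y = 0.762 m: A³/T = 0.7867 — low.
Try y = 1.4 m: A³/T = 8.103 — high.
Try y = 1.1 m: A³/T = 3.222 — matches.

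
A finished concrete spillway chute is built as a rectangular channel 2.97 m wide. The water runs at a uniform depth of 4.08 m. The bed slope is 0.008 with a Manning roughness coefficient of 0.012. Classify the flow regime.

supercritical

Flow area A = b·y = 2.97 × 4.08 = 12.12 m². Wetted perimeter P = b + 2y = 2.97 + 2×4.08 = 11.13 m.
Hydraulic radius R = A/P = 12.12/11.13 = 1.089 m.
V = (1/n) R^(2/3) √S = (1/0.012) × 1.089^(2/3) × √0.008 = 7.888 m/s. Hydraulic depth D_h = A/T = 12.12/2.97 = 4.08 m.
Froude number Fr = V/√(g·D_h) = 7.888/√(9.81×4.08) = 1.25, which is greater than 1, so the flow is supercritical.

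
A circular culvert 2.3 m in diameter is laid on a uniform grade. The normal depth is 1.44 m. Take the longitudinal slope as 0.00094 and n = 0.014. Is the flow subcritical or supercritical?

subcritical

For a circular section of diameter D = 2.3 m at depth y = 1.44 m, the central angle is θ = 2 arccos(1 − 2y/D) = 3.651 rad. Then A = (D²/8)(θ − sin θ) = 2.737 m² and P = Dθ/2 = 4.199 m.
Hydraulic radius R = A/P = 2.737/4.199 = 0.6519 m.
V = (1/n) R^(2/3) √S = (1/0.014) × 0.6519^(2/3) × √0.00094 = 1.646 m/s. Hydraulic depth D_h = A/T = 2.737/2.226 = 1.23 m.
Froude number Fr = V/√(g·D_h) = 1.646/√(9.81×1.23) = 0.474, which is less than 1, so the flow is subcritical.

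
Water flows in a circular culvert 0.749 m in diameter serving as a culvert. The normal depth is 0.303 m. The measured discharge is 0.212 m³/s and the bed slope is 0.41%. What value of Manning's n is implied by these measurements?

n = 0.015

For a circular section of diameter D = 0.749 m at depth y = 0.303 m, the central angle is θ = 2 arccos(1 − 2y/D) = 2.757 rad. Then A = (D²/8)(θ − sin θ) = 0.1671 m² and P = Dθ/2 = 1.033 m.
Hydraulic radius R = A/P = 0.1671/1.033 = 0.1618 m.
Rearranging Manning's equation: n = (1/Q) A R^(2/3) S^(1/2) = (1/0.212) × 0.1671 × 0.1618^(2/3) × √0.0041 = 0.015.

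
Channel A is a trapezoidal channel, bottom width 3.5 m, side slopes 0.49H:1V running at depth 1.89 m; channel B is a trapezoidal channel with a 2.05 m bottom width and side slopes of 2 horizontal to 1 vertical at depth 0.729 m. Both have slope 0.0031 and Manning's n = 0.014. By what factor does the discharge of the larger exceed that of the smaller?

Channel A: With bottom width b = 3.5 m and side slope z = 0.49: A = (b + zy)y = (3.5 + 0.49×1.89)×1.89 = 8.365 m²; P = b + 2y√(1+z²) = 3.5 + 2×1.89×1.114 = 7.709 m. Hydraulic radius R = A/P = 8.365/7.709 = 1.085 m. Q_A = (1/0.014)·8.365·1.085^(2/3)·√0.0031 = 35.13 m³/s.
Channel B: With bottom width b = 2.05 m and side slope z = 2: A = (b + zy)y = (2.05 + 2×0.729)×0.729 = 2.557 m²; P = b + 2y√(1+z²) = 2.05 + 2×0.729×2.236 = 5.31 m. Hydraulic radius R = A/P = 2.557/5.31 = 0.4816 m. Q_B = (1/0.014)·2.557·0.4816^(2/3)·√0.0031 = 6.249 m³/s.
The larger discharge is 35.13 m³/s and the smaller is 6.249 m³/s; the ratio is 5.62.

5.62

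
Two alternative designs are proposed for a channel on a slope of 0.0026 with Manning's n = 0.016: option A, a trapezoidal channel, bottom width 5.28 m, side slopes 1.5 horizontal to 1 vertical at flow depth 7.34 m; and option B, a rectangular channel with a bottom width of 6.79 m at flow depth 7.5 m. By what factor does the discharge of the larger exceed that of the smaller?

3.23

Channel A: With bottom width b = 5.28 m and side slope z = 1.5: A = (b + zy)y = (5.28 + 1.5×7.34)×7.34 = 119.6 m²; P = b + 2y√(1+z²) = 5.28 + 2×7.34×1.803 = 31.74 m. Hydraulic radius R = A/P = 119.6/31.74 = 3.767 m. Q_A = (1/0.016)·119.6·3.767^(2/3)·√0.0026 = 922.5 m³/s.
Channel B: Flow area A = b·y = 6.79 × 7.5 = 50.92 m². Wetted perimeter P = b + 2y = 6.79 + 2×7.5 = 21.79 m. Hydraulic radius R = A/P = 50.92/21.79 = 2.337 m. Q_B = (1/0.016)·50.92·2.337^(2/3)·√0.0026 = 285.8 m³/s.
The larger discharge is 922.5 m³/s and the smaller is 285.8 m³/s; the ratio is 3.23.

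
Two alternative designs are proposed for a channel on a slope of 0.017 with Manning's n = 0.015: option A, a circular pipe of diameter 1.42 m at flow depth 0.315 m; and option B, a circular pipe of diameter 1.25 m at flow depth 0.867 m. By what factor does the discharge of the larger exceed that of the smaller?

Channel A: For a circular section of diameter D = 1.42 m at depth y = 0.315 m, the central angle is θ = 2 arccos(1 − 2y/D) = 1.962 rad. Then A = (D²/8)(θ − sin θ) = 0.2614 m² and P = Dθ/2 = 1.393 m. Hydraulic radius R = A/P = 0.2614/1.393 = 0.1877 m. Q_A = (1/0.015)·0.2614·0.1877^(2/3)·√0.017 = 0.7448 m³/s.
Channel B: For a circular section of diameter D = 1.25 m at depth y = 0.867 m, the central angle is θ = 2 arccos(1 − 2y/D) = 3.937 rad. Then A = (D²/8)(θ − sin θ) = 0.9084 m² and P = Dθ/2 = 2.46 m. Hydraulic radius R = A/P = 0.9084/2.46 = 0.3692 m. Q_B = (1/0.015)·0.9084·0.3692^(2/3)·√0.017 = 4.063 m³/s.
The larger discharge is 4.063 m³/s and the smaller is 0.7448 m³/s; the ratio is 5.46.

5.46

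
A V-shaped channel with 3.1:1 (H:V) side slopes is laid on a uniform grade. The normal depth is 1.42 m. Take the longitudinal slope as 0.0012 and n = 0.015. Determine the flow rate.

For a triangular section with side slope z = 3.1: A = zy² = 3.1×1.42² = 6.251 m²; P = 2y√(1+z²) = 2×1.42×3.257 = 9.251 m.
Hydraulic radius R = A/P = 6.251/9.251 = 0.6757 m.
Manning's equation: Q = (1/n) A R^(2/3) S^(1/2) = (1/0.015) × 6.251 × 0.6757^(2/3) × 0.0012^(1/2) = 11.1 m³/s.

Q = 11.1 m³/s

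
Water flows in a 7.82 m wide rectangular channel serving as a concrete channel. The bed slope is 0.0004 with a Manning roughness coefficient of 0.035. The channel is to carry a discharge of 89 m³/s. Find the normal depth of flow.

Manning's equation rearranged: A R^(2/3) = nQ / (1·√S) = 0.035 × 89 / (√0.0004) = 155.8.
Try y = 8.75 m: A R^(2/3) = 132.8 — low.
Try y = 12.3 m: A R^(2/3) = 198.6 — high.
Try y = 10 m: A R^(2/3) = 155.8 — matches.

y_n = 10 m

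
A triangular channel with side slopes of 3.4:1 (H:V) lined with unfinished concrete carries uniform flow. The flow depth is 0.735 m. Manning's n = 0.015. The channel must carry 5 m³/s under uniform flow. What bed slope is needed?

For a triangular section with side slope z = 3.4: A = zy² = 3.4×0.735² = 1.837 m²; P = 2y√(1+z²) = 2×0.735×3.544 = 5.21 m.
Hydraulic radius R = A/P = 1.837/5.21 = 0.3526 m.
From Manning's equation, S = [nQ / (1 A R^(2/3))]² = [0.015 × 5 / (1 × 1.837 × 0.3526^(2/3))]² = 0.00669.

S = 0.00669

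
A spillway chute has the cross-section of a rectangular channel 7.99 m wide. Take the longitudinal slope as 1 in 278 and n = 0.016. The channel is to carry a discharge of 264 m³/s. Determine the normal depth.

y_n = 5.14 m

Manning's equation rearranged: A R^(2/3) = nQ / (1·√S) = 0.016 × 264 / (√0.003597) = 70.43.
At y = 5.57 m: A R^(2/3) = 78.14 — over.
At y = 5.14 m: A R^(2/3) = 70.47 — matches.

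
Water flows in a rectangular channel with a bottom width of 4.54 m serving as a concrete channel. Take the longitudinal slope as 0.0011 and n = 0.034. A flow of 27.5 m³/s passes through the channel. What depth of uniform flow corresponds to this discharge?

y_n = 4.68 m

Manning's equation rearranged: A R^(2/3) = nQ / (1·√S) = 0.034 × 27.5 / (√0.0011) = 28.19.
At y = 5.5 m: A R^(2/3) = 34.26 — too large.
At y = 3.43 m: A R^(2/3) = 19.17 — too small.
At y = 4.68 m: A R^(2/3) = 28.19 — matches.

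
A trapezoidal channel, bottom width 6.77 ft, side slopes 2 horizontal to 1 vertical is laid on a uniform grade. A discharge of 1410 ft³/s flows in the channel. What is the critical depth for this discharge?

At critical depth, Q² T / (g A³) = 1, i.e. A³/T = Q²/g = 1410²/32.2 = 61740.
Try y = 5.52 ft: A³/T = 32940 — short.
Try y = 7.53 ft: A³/T = 120400 — over.
Try y = 6.43 ft: A³/T = 61890 — matches.

y_c = 6.43 ft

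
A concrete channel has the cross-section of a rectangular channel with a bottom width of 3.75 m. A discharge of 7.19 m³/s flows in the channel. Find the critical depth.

For a rectangular channel, critical depth y_c = (q²/g)^(1/3) where q = Q/b = 7.19/3.75 = 1.917 m²/s.
So y_c = (1.917²/9.81)^(1/3) = 0.721 m.

y_c = 0.721 m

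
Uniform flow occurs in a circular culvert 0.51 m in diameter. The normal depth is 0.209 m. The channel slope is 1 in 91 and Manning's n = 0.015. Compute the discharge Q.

Q = 0.127 m³/s

For a circular section of diameter D = 0.51 m at depth y = 0.209 m, the central angle is θ = 2 arccos(1 − 2y/D) = 2.779 rad. Then A = (D²/8)(θ − sin θ) = 0.07881 m² and P = Dθ/2 = 0.7086 m.
Hydraulic radius R = A/P = 0.07881/0.7086 = 0.1112 m.
Manning's equation: Q = (1/n) A R^(2/3) S^(1/2) = (1/0.015) × 0.07881 × 0.1112^(2/3) × 0.01099^(1/2) = 0.127 m³/s.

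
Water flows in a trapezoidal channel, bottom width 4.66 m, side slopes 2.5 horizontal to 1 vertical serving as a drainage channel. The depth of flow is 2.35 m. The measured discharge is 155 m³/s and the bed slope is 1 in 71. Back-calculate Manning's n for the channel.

With bottom width b = 4.66 m and side slope z = 2.5: A = (b + zy)y = (4.66 + 2.5×2.35)×2.35 = 24.76 m²; P = b + 2y√(1+z²) = 4.66 + 2×2.35×2.693 = 17.32 m.
Hydraulic radius R = A/P = 24.76/17.32 = 1.43 m.
Rearranging Manning's equation: n = (1/Q) A R^(2/3) S^(1/2) = (1/155) × 24.76 × 1.43^(2/3) × √0.01408 = 0.0241.

n = 0.0241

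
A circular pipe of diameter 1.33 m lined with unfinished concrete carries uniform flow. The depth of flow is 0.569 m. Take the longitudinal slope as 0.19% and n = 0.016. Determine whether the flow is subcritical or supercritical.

subcritical

For a circular section of diameter D = 1.33 m at depth y = 0.569 m, the central angle is θ = 2 arccos(1 − 2y/D) = 2.852 rad. Then A = (D²/8)(θ − sin θ) = 0.5674 m² and P = Dθ/2 = 1.896 m.
Hydraulic radius R = A/P = 0.5674/1.896 = 0.2992 m.
V = (1/n) R^(2/3) √S = (1/0.016) × 0.2992^(2/3) × √0.0019 = 1.219 m/s. Hydraulic depth D_h = A/T = 0.5674/1.316 = 0.4311 m.
Froude number Fr = V/√(g·D_h) = 1.219/√(9.81×0.4311) = 0.593, which is less than 1, so the flow is subcritical.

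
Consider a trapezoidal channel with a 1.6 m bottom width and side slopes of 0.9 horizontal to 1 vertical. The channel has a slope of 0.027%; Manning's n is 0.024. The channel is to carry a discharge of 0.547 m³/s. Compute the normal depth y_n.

y_n = 0.649 m

Manning's equation rearranged: A R^(2/3) = nQ / (1·√S) = 0.024 × 0.547 / (√0.00027) = 0.7989.
At y = 0.491 m: A R^(2/3) = 0.4915 — short.
At y = 0.789 m: A R^(2/3) = 1.132 — over.
At y = 0.649 m: A R^(2/3) = 0.7995 — close enough.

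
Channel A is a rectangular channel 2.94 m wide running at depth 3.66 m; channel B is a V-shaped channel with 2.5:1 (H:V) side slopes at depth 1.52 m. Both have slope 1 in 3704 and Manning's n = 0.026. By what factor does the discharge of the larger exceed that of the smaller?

Channel A: Flow area A = b·y = 2.94 × 3.66 = 10.76 m². Wetted perimeter P = b + 2y = 2.94 + 2×3.66 = 10.26 m. Hydraulic radius R = A/P = 10.76/10.26 = 1.049 m. Q_A = (1/0.026)·10.76·1.049^(2/3)·√0.00027 = 7.02 m³/s.
Channel B: For a triangular section with side slope z = 2.5: A = zy² = 2.5×1.52² = 5.776 m²; P = 2y√(1+z²) = 2×1.52×2.693 = 8.185 m. Hydraulic radius R = A/P = 5.776/8.185 = 0.7056 m. Q_B = (1/0.026)·5.776·0.7056^(2/3)·√0.00027 = 2.893 m³/s.
The larger discharge is 7.02 m³/s and the smaller is 2.893 m³/s; the ratio is 2.43.

2.43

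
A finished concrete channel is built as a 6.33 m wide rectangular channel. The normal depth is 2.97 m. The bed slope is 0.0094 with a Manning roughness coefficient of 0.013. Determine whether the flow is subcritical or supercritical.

Flow area A = b·y = 6.33 × 2.97 = 18.8 m². Wetted perimeter P = b + 2y = 6.33 + 2×2.97 = 12.27 m.
Hydraulic radius R = A/P = 18.8/12.27 = 1.532 m.
V = (1/n) R^(2/3) √S = (1/0.013) × 1.532^(2/3) × √0.0094 = 9.912 m/s. Hydraulic depth D_h = A/T = 18.8/6.33 = 2.97 m.
Froude number Fr = V/√(g·D_h) = 9.912/√(9.81×2.97) = 1.84, which is greater than 1, so the flow is supercritical.

supercritical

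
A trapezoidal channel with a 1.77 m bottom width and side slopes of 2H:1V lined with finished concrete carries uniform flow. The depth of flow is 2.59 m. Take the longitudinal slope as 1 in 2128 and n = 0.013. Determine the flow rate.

Q = 36.6 m³/s

With bottom width b = 1.77 m and side slope z = 2: A = (b + zy)y = (1.77 + 2×2.59)×2.59 = 18 m²; P = b + 2y√(1+z²) = 1.77 + 2×2.59×2.236 = 13.35 m.
Hydraulic radius R = A/P = 18/13.35 = 1.348 m.
Manning's equation: Q = (1/n) A R^(2/3) S^(1/2) = (1/0.013) × 18 × 1.348^(2/3) × 0.0004699^(1/2) = 36.6 m³/s.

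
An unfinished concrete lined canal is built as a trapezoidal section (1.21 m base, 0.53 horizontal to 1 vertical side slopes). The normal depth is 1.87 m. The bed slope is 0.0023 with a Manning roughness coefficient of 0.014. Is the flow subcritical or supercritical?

With bottom width b = 1.21 m and side slope z = 0.53: A = (b + zy)y = (1.21 + 0.53×1.87)×1.87 = 4.116 m²; P = b + 2y√(1+z²) = 1.21 + 2×1.87×1.132 = 5.443 m.
Hydraulic radius R = A/P = 4.116/5.443 = 0.7562 m.
V = (1/n) R^(2/3) √S = (1/0.014) × 0.7562^(2/3) × √0.0023 = 2.843 m/s. Hydraulic depth D_h = A/T = 4.116/3.192 = 1.289 m.
Froude number Fr = V/√(g·D_h) = 2.843/√(9.81×1.289) = 0.799, which is less than 1, so the flow is subcritical.

subcritical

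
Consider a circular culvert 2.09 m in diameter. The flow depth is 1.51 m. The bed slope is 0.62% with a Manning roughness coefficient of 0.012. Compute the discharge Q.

Q = 12.7 m³/s

For a circular section of diameter D = 2.09 m at depth y = 1.51 m, the central angle is θ = 2 arccos(1 − 2y/D) = 4.064 rad. Then A = (D²/8)(θ − sin θ) = 2.654 m² and P = Dθ/2 = 4.247 m.
Hydraulic radius R = A/P = 2.654/4.247 = 0.625 m.
Manning's equation: Q = (1/n) A R^(2/3) S^(1/2) = (1/0.012) × 2.654 × 0.625^(2/3) × 0.0062^(1/2) = 12.7 m³/s.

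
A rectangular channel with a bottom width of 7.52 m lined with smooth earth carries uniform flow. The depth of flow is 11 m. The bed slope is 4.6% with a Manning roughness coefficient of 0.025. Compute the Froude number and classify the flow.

supercritical

Flow area A = b·y = 7.52 × 11 = 82.72 m². Wetted perimeter P = b + 2y = 7.52 + 2×11 = 29.52 m.
Hydraulic radius R = A/P = 82.72/29.52 = 2.802 m.
V = (1/n) R^(2/3) √S = (1/0.025) × 2.802^(2/3) × √0.046 = 17.05 m/s. Hydraulic depth D_h = A/T = 82.72/7.52 = 11 m.
Froude number Fr = V/√(g·D_h) = 17.05/√(9.81×11) = 1.64, which is greater than 1, so the flow is supercritical.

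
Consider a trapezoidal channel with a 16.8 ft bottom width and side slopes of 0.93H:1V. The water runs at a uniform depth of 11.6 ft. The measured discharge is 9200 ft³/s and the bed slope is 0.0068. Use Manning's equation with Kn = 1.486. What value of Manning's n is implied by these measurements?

With bottom width b = 16.8 ft and side slope z = 0.93: A = (b + zy)y = (16.8 + 0.93×11.6)×11.6 = 320 ft²; P = b + 2y√(1+z²) = 16.8 + 2×11.6×1.366 = 48.48 ft.
Hydraulic radius R = A/P = 320/48.48 = 6.601 ft.
Rearranging Manning's equation: n = (1.486/Q) A R^(2/3) S^(1/2) = (1.486/9200) × 320 × 6.601^(2/3) × √0.0068 = 0.015.

n = 0.015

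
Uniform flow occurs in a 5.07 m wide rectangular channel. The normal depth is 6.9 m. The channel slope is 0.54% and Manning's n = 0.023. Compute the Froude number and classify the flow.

subcritical

Flow area A = b·y = 5.07 × 6.9 = 34.98 m². Wetted perimeter P = b + 2y = 5.07 + 2×6.9 = 18.87 m.
Hydraulic radius R = A/P = 34.98/18.87 = 1.854 m.
V = (1/n) R^(2/3) √S = (1/0.023) × 1.854^(2/3) × √0.0054 = 4.822 m/s. Hydraulic depth D_h = A/T = 34.98/5.07 = 6.9 m.
Froude number Fr = V/√(g·D_h) = 4.822/√(9.81×6.9) = 0.586, which is less than 1, so the flow is subcritical.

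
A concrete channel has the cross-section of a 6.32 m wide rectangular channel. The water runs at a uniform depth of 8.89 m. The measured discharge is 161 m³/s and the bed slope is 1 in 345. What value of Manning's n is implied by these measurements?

Flow area A = b·y = 6.32 × 8.89 = 56.18 m². Wetted perimeter P = b + 2y = 6.32 + 2×8.89 = 24.1 m.
Hydraulic radius R = A/P = 56.18/24.1 = 2.331 m.
Rearranging Manning's equation: n = (1/Q) A R^(2/3) S^(1/2) = (1/161) × 56.18 × 2.331^(2/3) × √0.002899 = 0.033.

n = 0.033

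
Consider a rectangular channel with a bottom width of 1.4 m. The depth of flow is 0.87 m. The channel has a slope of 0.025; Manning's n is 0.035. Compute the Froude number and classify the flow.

subcritical

Flow area A = b·y = 1.4 × 0.87 = 1.218 m². Wetted perimeter P = b + 2y = 1.4 + 2×0.87 = 3.14 m.
Hydraulic radius R = A/P = 1.218/3.14 = 0.3879 m.
V = (1/n) R^(2/3) √S = (1/0.035) × 0.3879^(2/3) × √0.025 = 2.403 m/s. Hydraulic depth D_h = A/T = 1.218/1.4 = 0.87 m.
Froude number Fr = V/√(g·D_h) = 2.403/√(9.81×0.87) = 0.822, which is less than 1, so the flow is subcritical.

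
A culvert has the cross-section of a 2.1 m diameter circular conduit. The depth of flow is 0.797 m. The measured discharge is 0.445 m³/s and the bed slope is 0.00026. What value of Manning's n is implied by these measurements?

n = 0.025

For a circular section of diameter D = 2.1 m at depth y = 0.797 m, the central angle is θ = 2 arccos(1 − 2y/D) = 2.655 rad. Then A = (D²/8)(θ − sin θ) = 1.206 m² and P = Dθ/2 = 2.788 m.
Hydraulic radius R = A/P = 1.206/2.788 = 0.4325 m.
Rearranging Manning's equation: n = (1/Q) A R^(2/3) S^(1/2) = (1/0.445) × 1.206 × 0.4325^(2/3) × √0.00026 = 0.025.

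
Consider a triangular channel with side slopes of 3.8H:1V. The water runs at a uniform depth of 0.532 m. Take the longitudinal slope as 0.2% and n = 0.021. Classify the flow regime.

subcritical

For a triangular section with side slope z = 3.8: A = zy² = 3.8×0.532² = 1.075 m²; P = 2y√(1+z²) = 2×0.532×3.929 = 4.181 m.
Hydraulic radius R = A/P = 1.075/4.181 = 0.2572 m.
V = (1/n) R^(2/3) √S = (1/0.021) × 0.2572^(2/3) × √0.002 = 0.8614 m/s. Hydraulic depth D_h = A/T = 1.075/4.043 = 0.266 m.
Froude number Fr = V/√(g·D_h) = 0.8614/√(9.81×0.266) = 0.533, which is less than 1, so the flow is subcritical.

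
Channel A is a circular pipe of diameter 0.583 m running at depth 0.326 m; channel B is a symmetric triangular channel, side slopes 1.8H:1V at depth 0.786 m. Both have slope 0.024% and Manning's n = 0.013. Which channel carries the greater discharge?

channel B

Channel A: For a circular section of diameter D = 0.583 m at depth y = 0.326 m, the central angle is θ = 2 arccos(1 − 2y/D) = 3.379 rad. Then A = (D²/8)(θ − sin θ) = 0.1535 m² and P = Dθ/2 = 0.9849 m. Hydraulic radius R = A/P = 0.1535/0.9849 = 0.1559 m. Q_A = (1/0.013)·0.1535·0.1559^(2/3)·√0.00024 = 0.053 m³/s.
Channel B: For a triangular section with side slope z = 1.8: A = zy² = 1.8×0.786² = 1.112 m²; P = 2y√(1+z²) = 2×0.786×2.059 = 3.237 m. Hydraulic radius R = A/P = 1.112/3.237 = 0.3435 m. Q_B = (1/0.013)·1.112·0.3435^(2/3)·√0.00024 = 0.65 m³/s.
Q_A = 0.053 m³/s vs Q_B = 0.65 m³/s, so channel B carries more.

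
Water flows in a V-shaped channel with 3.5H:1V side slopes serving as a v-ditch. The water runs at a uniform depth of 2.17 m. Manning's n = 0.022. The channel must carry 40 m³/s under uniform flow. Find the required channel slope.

S = 0.00269

For a triangular section with side slope z = 3.5: A = zy² = 3.5×2.17² = 16.48 m²; P = 2y√(1+z²) = 2×2.17×3.64 = 15.8 m.
Hydraulic radius R = A/P = 16.48/15.8 = 1.043 m.
From Manning's equation, S = [nQ / (1 A R^(2/3))]² = [0.022 × 40 / (1 × 16.48 × 1.043^(2/3))]² = 0.00269.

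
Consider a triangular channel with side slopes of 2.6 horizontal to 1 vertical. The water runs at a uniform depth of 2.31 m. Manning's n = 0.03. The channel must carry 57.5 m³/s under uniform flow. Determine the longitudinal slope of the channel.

For a triangular section with side slope z = 2.6: A = zy² = 2.6×2.31² = 13.87 m²; P = 2y√(1+z²) = 2×2.31×2.786 = 12.87 m.
Hydraulic radius R = A/P = 13.87/12.87 = 1.078 m.
From Manning's equation, S = [nQ / (1 A R^(2/3))]² = [0.03 × 57.5 / (1 × 13.87 × 1.078^(2/3))]² = 0.014.

S = 0.014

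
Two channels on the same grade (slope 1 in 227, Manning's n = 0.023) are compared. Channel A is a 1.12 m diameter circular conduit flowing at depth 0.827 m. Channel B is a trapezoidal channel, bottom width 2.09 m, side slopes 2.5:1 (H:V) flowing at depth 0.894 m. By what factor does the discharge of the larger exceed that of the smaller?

6.96

Channel A: For a circular section of diameter D = 1.12 m at depth y = 0.827 m, the central angle is θ = 2 arccos(1 − 2y/D) = 4.136 rad. Then A = (D²/8)(θ − sin θ) = 0.7799 m² and P = Dθ/2 = 2.316 m. Hydraulic radius R = A/P = 0.7799/2.316 = 0.3368 m. Q_A = (1/0.023)·0.7799·0.3368^(2/3)·√0.004405 = 1.089 m³/s.
Channel B: With bottom width b = 2.09 m and side slope z = 2.5: A = (b + zy)y = (2.09 + 2.5×0.894)×0.894 = 3.867 m²; P = b + 2y√(1+z²) = 2.09 + 2×0.894×2.693 = 6.904 m. Hydraulic radius R = A/P = 3.867/6.904 = 0.56 m. Q_B = (1/0.023)·3.867·0.56^(2/3)·√0.004405 = 7.581 m³/s.
The larger discharge is 7.581 m³/s and the smaller is 1.089 m³/s; the ratio is 6.96.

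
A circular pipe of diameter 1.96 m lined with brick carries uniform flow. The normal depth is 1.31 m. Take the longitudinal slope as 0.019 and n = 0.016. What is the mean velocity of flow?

For a circular section of diameter D = 1.96 m at depth y = 1.31 m, the central angle is θ = 2 arccos(1 − 2y/D) = 3.828 rad. Then A = (D²/8)(θ − sin θ) = 2.143 m² and P = Dθ/2 = 3.752 m.
Hydraulic radius R = A/P = 2.143/3.752 = 0.5712 m.
From Manning's equation, V = (1/n) R^(2/3) S^(1/2) = (1/0.016) × 0.5712^(2/3) × 0.019^(1/2) = 5.93 m/s.

V = 5.93 m/s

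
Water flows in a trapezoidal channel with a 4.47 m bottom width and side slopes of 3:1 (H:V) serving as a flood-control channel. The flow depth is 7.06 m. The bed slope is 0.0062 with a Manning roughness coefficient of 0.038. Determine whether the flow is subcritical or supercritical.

subcritical

With bottom width b = 4.47 m and side slope z = 3: A = (b + zy)y = (4.47 + 3×7.06)×7.06 = 181.1 m²; P = b + 2y√(1+z²) = 4.47 + 2×7.06×3.162 = 49.12 m.
Hydraulic radius R = A/P = 181.1/49.12 = 3.687 m.
V = (1/n) R^(2/3) √S = (1/0.038) × 3.687^(2/3) × √0.0062 = 4.945 m/s. Hydraulic depth D_h = A/T = 181.1/46.83 = 3.867 m.
Froude number Fr = V/√(g·D_h) = 4.945/√(9.81×3.867) = 0.803, which is less than 1, so the flow is subcritical.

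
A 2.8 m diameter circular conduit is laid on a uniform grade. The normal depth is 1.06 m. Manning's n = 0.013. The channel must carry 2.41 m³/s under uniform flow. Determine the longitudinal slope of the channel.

S = 0.000449

For a circular section of diameter D = 2.8 m at depth y = 1.06 m, the central angle is θ = 2 arccos(1 − 2y/D) = 2.651 rad. Then A = (D²/8)(θ − sin θ) = 2.136 m² and P = Dθ/2 = 3.711 m.
Hydraulic radius R = A/P = 2.136/3.711 = 0.5756 m.
From Manning's equation, S = [nQ / (1 A R^(2/3))]² = [0.013 × 2.41 / (1 × 2.136 × 0.5756^(2/3))]² = 0.000449.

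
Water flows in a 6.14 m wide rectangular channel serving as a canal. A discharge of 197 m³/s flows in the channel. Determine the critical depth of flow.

y_c = 4.72 m

For a rectangular channel, critical depth y_c = (q²/g)^(1/3) where q = Q/b = 197/6.14 = 32.08 m²/s.
So y_c = (32.08²/9.81)^(1/3) = 4.72 m.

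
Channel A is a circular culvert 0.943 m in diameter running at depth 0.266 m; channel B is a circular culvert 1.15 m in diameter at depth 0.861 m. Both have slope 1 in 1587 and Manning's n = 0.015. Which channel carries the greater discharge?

channel B

Channel A: For a circular section of diameter D = 0.943 m at depth y = 0.266 m, the central angle is θ = 2 arccos(1 − 2y/D) = 2.24 rad. Then A = (D²/8)(θ − sin θ) = 0.1617 m² and P = Dθ/2 = 1.056 m. Hydraulic radius R = A/P = 0.1617/1.056 = 0.1532 m. Q_A = (1/0.015)·0.1617·0.1532^(2/3)·√0.0006301 = 0.07749 m³/s.
Channel B: For a circular section of diameter D = 1.15 m at depth y = 0.861 m, the central angle is θ = 2 arccos(1 − 2y/D) = 4.183 rad. Then A = (D²/8)(θ − sin θ) = 0.8341 m² and P = Dθ/2 = 2.405 m. Hydraulic radius R = A/P = 0.8341/2.405 = 0.3468 m. Q_B = (1/0.015)·0.8341·0.3468^(2/3)·√0.0006301 = 0.6891 m³/s.
Q_A = 0.07749 m³/s vs Q_B = 0.6891 m³/s, so channel B carries more.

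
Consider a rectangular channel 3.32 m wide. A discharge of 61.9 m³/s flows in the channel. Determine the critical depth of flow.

y_c = 3.28 m

For a rectangular channel, critical depth y_c = (q²/g)^(1/3) where q = Q/b = 61.9/3.32 = 18.64 m²/s.
So y_c = (18.64²/9.81)^(1/3) = 3.28 m.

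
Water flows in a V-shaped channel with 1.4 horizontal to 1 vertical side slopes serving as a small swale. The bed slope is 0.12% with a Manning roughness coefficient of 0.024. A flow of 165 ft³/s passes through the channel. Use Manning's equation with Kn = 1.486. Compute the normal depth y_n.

y_n = 5.62 ft

Manning's equation rearranged: A R^(2/3) = nQ / (1.486·√S) = 0.024 × 165 / (1.486 × √0.0012) = 76.93.
At y = 4.29 ft: A R^(2/3) = 37.35 — short.
At y = 6.98 ft: A R^(2/3) = 136.8 — over.
At y = 5.62 ft: A R^(2/3) = 76.75 — ≈ 76.93.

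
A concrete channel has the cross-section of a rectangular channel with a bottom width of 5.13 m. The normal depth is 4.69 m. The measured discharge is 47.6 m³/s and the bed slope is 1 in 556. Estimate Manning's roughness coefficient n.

n = 0.03

Flow area A = b·y = 5.13 × 4.69 = 24.06 m². Wetted perimeter P = b + 2y = 5.13 + 2×4.69 = 14.51 m.
Hydraulic radius R = A/P = 24.06/14.51 = 1.658 m.
Rearranging Manning's equation: n = (1/Q) A R^(2/3) S^(1/2) = (1/47.6) × 24.06 × 1.658^(2/3) × √0.001799 = 0.03.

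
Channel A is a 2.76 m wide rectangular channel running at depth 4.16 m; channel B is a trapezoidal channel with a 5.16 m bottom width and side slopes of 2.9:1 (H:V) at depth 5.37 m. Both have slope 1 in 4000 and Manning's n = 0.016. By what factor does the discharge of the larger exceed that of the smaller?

Channel A: Flow area A = b·y = 2.76 × 4.16 = 11.48 m². Wetted perimeter P = b + 2y = 2.76 + 2×4.16 = 11.08 m. Hydraulic radius R = A/P = 11.48/11.08 = 1.036 m. Q_A = (1/0.016)·11.48·1.036^(2/3)·√0.00025 = 11.62 m³/s.
Channel B: With bottom width b = 5.16 m and side slope z = 2.9: A = (b + zy)y = (5.16 + 2.9×5.37)×5.37 = 111.3 m²; P = b + 2y√(1+z²) = 5.16 + 2×5.37×3.068 = 38.11 m. Hydraulic radius R = A/P = 111.3/38.11 = 2.922 m. Q_B = (1/0.016)·111.3·2.922^(2/3)·√0.00025 = 224.9 m³/s.
The larger discharge is 224.9 m³/s and the smaller is 11.62 m³/s; the ratio is 19.4.

19.4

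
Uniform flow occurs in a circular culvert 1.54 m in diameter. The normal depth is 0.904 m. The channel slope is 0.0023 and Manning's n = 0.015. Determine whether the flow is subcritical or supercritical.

subcritical

For a circular section of diameter D = 1.54 m at depth y = 0.904 m, the central angle is θ = 2 arccos(1 − 2y/D) = 3.491 rad. Then A = (D²/8)(θ − sin θ) = 1.137 m² and P = Dθ/2 = 2.688 m.
Hydraulic radius R = A/P = 1.137/2.688 = 0.4228 m.
V = (1/n) R^(2/3) √S = (1/0.015) × 0.4228^(2/3) × √0.0023 = 1.801 m/s. Hydraulic depth D_h = A/T = 1.137/1.517 = 0.7495 m.
Froude number Fr = V/√(g·D_h) = 1.801/√(9.81×0.7495) = 0.664, which is less than 1, so the flow is subcritical.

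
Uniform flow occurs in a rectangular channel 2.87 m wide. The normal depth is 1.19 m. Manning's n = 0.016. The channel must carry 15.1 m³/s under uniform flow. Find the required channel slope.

Flow area A = b·y = 2.87 × 1.19 = 3.415 m². Wetted perimeter P = b + 2y = 2.87 + 2×1.19 = 5.25 m.
Hydraulic radius R = A/P = 3.415/5.25 = 0.6505 m.
From Manning's equation, S = [nQ / (1 A R^(2/3))]² = [0.016 × 15.1 / (1 × 3.415 × 0.6505^(2/3))]² = 0.00888.

S = 0.00888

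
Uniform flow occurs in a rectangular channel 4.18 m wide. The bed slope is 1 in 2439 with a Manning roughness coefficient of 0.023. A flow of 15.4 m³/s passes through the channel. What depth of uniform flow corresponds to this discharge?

y_n = 3.5 m

Manning's equation rearranged: A R^(2/3) = nQ / (1·√S) = 0.023 × 15.4 / (√0.00041) = 17.49.
Try y = 2.9 m: A R^(2/3) = 13.8 — too small.
Try y = 3.78 m: A R^(2/3) = 19.26 — too large.
Try y = 3.5 m: A R^(2/3) = 17.5 — ≈ 17.49.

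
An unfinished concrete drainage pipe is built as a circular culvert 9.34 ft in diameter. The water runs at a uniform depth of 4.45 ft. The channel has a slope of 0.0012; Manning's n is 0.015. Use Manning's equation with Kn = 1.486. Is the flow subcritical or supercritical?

subcritical

For a circular section of diameter D = 9.34 ft at depth y = 4.45 ft, the central angle is θ = 2 arccos(1 − 2y/D) = 3.047 rad. Then A = (D²/8)(θ − sin θ) = 32.2 ft² and P = Dθ/2 = 14.23 ft.
Hydraulic radius R = A/P = 32.2/14.23 = 2.263 ft.
V = (1.486/n) R^(2/3) √S = (1.486/0.015) × 2.263^(2/3) × √0.0012 = 5.915 ft/s. Hydraulic depth D_h = A/T = 32.2/9.33 = 3.452 ft.
Froude number Fr = V/√(g·D_h) = 5.915/√(32.2×3.452) = 0.561, which is less than 1, so the flow is subcritical.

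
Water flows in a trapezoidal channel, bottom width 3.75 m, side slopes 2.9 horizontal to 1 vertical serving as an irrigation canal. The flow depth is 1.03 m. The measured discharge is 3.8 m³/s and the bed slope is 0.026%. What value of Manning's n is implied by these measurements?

With bottom width b = 3.75 m and side slope z = 2.9: A = (b + zy)y = (3.75 + 2.9×1.03)×1.03 = 6.939 m²; P = b + 2y√(1+z²) = 3.75 + 2×1.03×3.068 = 10.07 m.
Hydraulic radius R = A/P = 6.939/10.07 = 0.6891 m.
Rearranging Manning's equation: n = (1/Q) A R^(2/3) S^(1/2) = (1/3.8) × 6.939 × 0.6891^(2/3) × √0.00026 = 0.023.

n = 0.023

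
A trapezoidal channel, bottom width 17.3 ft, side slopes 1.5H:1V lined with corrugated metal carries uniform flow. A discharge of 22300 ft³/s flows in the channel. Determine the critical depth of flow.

y_c = 21.7 ft

At critical depth, Q² T / (g A³) = 1, i.e. A³/T = Q²/g = 22300²/32.2 = 15440000.
Trying y = 24.3 ft: A³/T = 24700000 — high.
Trying y = 19.4 ft: A³/T = 9661000 — low.
Trying y = 21.7 ft: A³/T = 15360000 — close enough.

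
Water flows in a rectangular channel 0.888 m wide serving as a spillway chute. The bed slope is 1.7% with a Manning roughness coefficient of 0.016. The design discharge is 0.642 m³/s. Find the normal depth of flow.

Manning's equation rearranged: A R^(2/3) = nQ / (1·√S) = 0.016 × 0.642 / (√0.017) = 0.07878.
Try y = 0.356 m: A R^(2/3) = 0.1072 — high.
Try y = 0.218 m: A R^(2/3) = 0.05373 — low.
Try y = 0.285 m: A R^(2/3) = 0.07875 — close enough.

y_n = 0.285 m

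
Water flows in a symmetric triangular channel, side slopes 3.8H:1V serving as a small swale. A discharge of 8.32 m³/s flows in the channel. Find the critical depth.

At critical depth, Q² T / (g A³) = 1, i.e. A³/T = Q²/g = 8.32²/9.81 = 7.056.
At y = 0.846 m: A³/T = 3.129 — too small.
At y = 1.17 m: A³/T = 15.83 — too large.
At y = 0.995 m: A³/T = 7.041 — ≈ 7.056.

y_c = 0.995 m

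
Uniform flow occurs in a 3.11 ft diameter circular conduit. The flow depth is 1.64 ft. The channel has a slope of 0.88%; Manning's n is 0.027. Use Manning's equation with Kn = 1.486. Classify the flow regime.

subcritical

For a circular section of diameter D = 3.11 ft at depth y = 1.64 ft, the central angle is θ = 2 arccos(1 − 2y/D) = 3.251 rad. Then A = (D²/8)(θ − sin θ) = 4.062 ft² and P = Dθ/2 = 5.055 ft.
Hydraulic radius R = A/P = 4.062/5.055 = 0.8036 ft.
V = (1.486/n) R^(2/3) √S = (1.486/0.027) × 0.8036^(2/3) × √0.0088 = 4.463 ft/s. Hydraulic depth D_h = A/T = 4.062/3.105 = 1.308 ft.
Froude number Fr = V/√(g·D_h) = 4.463/√(32.2×1.308) = 0.688, which is less than 1, so the flow is subcritical.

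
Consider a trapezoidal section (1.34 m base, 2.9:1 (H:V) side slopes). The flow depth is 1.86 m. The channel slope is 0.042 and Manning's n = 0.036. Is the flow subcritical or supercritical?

With bottom width b = 1.34 m and side slope z = 2.9: A = (b + zy)y = (1.34 + 2.9×1.86)×1.86 = 12.53 m²; P = b + 2y√(1+z²) = 1.34 + 2×1.86×3.068 = 12.75 m.
Hydraulic radius R = A/P = 12.53/12.75 = 0.9823 m.
V = (1/n) R^(2/3) √S = (1/0.036) × 0.9823^(2/3) × √0.042 = 5.625 m/s. Hydraulic depth D_h = A/T = 12.53/12.13 = 1.033 m.
Froude number Fr = V/√(g·D_h) = 5.625/√(9.81×1.033) = 1.77, which is greater than 1, so the flow is supercritical.

supercritical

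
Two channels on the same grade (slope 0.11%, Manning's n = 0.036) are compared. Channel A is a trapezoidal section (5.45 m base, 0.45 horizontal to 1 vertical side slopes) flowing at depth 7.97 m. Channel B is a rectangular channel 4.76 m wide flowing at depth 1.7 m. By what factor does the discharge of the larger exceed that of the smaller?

19.2

Channel A: With bottom width b = 5.45 m and side slope z = 0.45: A = (b + zy)y = (5.45 + 0.45×7.97)×7.97 = 72.02 m²; P = b + 2y√(1+z²) = 5.45 + 2×7.97×1.097 = 22.93 m. Hydraulic radius R = A/P = 72.02/22.93 = 3.141 m. Q_A = (1/0.036)·72.02·3.141^(2/3)·√0.0011 = 142.3 m³/s.
Channel B: Flow area A = b·y = 4.76 × 1.7 = 8.092 m². Wetted perimeter P = b + 2y = 4.76 + 2×1.7 = 8.16 m. Hydraulic radius R = A/P = 8.092/8.16 = 0.9917 m. Q_B = (1/0.036)·8.092·0.9917^(2/3)·√0.0011 = 7.414 m³/s.
The larger discharge is 142.3 m³/s and the smaller is 7.414 m³/s; the ratio is 19.2.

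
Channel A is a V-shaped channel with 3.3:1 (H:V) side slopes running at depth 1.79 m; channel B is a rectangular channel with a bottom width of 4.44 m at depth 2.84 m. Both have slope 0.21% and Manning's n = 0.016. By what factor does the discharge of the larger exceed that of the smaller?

Channel A: For a triangular section with side slope z = 3.3: A = zy² = 3.3×1.79² = 10.57 m²; P = 2y√(1+z²) = 2×1.79×3.448 = 12.34 m. Hydraulic radius R = A/P = 10.57/12.34 = 0.8565 m. Q_A = (1/0.016)·10.57·0.8565^(2/3)·√0.0021 = 27.31 m³/s.
Channel B: Flow area A = b·y = 4.44 × 2.84 = 12.61 m². Wetted perimeter P = b + 2y = 4.44 + 2×2.84 = 10.12 m. Hydraulic radius R = A/P = 12.61/10.12 = 1.246 m. Q_B = (1/0.016)·12.61·1.246^(2/3)·√0.0021 = 41.82 m³/s.
The larger discharge is 41.82 m³/s and the smaller is 27.31 m³/s; the ratio is 1.53.

1.53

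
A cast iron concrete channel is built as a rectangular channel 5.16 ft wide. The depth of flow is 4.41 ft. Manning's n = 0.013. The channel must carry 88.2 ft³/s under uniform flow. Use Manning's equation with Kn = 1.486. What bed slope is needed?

Flow area A = b·y = 5.16 × 4.41 = 22.76 ft². Wetted perimeter P = b + 2y = 5.16 + 2×4.41 = 13.98 ft.
Hydraulic radius R = A/P = 22.76/13.98 = 1.628 ft.
From Manning's equation, S = [nQ / (1.486 A R^(2/3))]² = [0.013 × 88.2 / (1.486 × 22.76 × 1.628^(2/3))]² = 0.0006.

S = 0.0006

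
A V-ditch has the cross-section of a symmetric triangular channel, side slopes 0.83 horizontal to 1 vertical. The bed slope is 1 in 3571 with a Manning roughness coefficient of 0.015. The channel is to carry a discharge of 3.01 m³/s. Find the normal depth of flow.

Manning's equation rearranged: A R^(2/3) = nQ / (1·√S) = 0.015 × 3.01 / (√0.00028) = 2.698.
Trying y = 1.79 m: A R^(2/3) = 1.832 — short.
Trying y = 2.24 m: A R^(2/3) = 3.331 — over.
Trying y = 2.07 m: A R^(2/3) = 2.699 — ≈ 2.698.

y_n = 2.07 m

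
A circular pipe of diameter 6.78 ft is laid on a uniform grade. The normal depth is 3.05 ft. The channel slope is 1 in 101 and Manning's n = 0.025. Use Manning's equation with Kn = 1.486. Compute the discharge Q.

Q = 126 ft³/s

For a circular section of diameter D = 6.78 ft at depth y = 3.05 ft, the central angle is θ = 2 arccos(1 − 2y/D) = 2.941 rad. Then A = (D²/8)(θ − sin θ) = 15.75 ft² and P = Dθ/2 = 9.969 ft.
Hydraulic radius R = A/P = 15.75/9.969 = 1.58 ft.
Manning's equation: Q = (1.486/n) A R^(2/3) S^(1/2) = (1.486/0.025) × 15.75 × 1.58^(2/3) × 0.009901^(1/2) = 126 ft³/s.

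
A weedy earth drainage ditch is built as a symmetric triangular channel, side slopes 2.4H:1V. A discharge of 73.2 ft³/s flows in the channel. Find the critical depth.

At critical depth, Q² T / (g A³) = 1, i.e. A³/T = Q²/g = 73.2²/32.2 = 166.4.
At y = 1.66 ft: A³/T = 36.3 — low.
At y = 2.7 ft: A³/T = 413.2 — high.
At y = 2.25 ft: A³/T = 166.1 — matches.

y_c = 2.25 ft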